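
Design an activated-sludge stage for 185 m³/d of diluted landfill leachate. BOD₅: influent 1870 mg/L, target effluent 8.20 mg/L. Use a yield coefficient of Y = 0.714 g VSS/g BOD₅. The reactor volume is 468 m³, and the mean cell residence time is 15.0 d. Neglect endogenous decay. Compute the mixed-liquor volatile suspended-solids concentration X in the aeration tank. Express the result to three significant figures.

From V·X = Y·Q·(S₀ − S)·θ_c (decay neglected): X = 0.714 × 185 × (1870 − 8.20) × 15.0 / 468 = 7882 mg/L.

X ≈ 7880 mg/L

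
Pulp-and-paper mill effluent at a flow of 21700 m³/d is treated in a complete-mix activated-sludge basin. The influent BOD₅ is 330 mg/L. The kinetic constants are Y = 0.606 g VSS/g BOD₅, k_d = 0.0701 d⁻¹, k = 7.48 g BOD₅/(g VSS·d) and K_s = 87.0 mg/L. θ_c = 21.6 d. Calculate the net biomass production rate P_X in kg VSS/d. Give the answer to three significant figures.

P_X ≈ 1710 kg VSS/d

From the Monod/SRT balance for a CMAS, S = K_s·(1+k_d θ_c)/[θ_c·(Y k − k_d) − 1] = 87.0 × (1 + 0.0701 × 21.6) / [21.6 × (0.606 × 7.48 − 0.0701) − 1] = 218.7 / 95.40 = 2.293 mg/L.
Correct the yield for decay: Y_obs = Y/(1 + k_d θ_c) = 0.606 / (1 + 0.0701 × 21.6) = 0.606 / 2.514 = 0.2410.
Q·(S₀ − S) = 21700 × (330 − 2.29) × 10⁻³ = 7111 kg/d removed.
Biomass produced: P_X = Y_obs·Q·ΔS = 0.2410 × 7111 ≈ 1714 kg VSS/d.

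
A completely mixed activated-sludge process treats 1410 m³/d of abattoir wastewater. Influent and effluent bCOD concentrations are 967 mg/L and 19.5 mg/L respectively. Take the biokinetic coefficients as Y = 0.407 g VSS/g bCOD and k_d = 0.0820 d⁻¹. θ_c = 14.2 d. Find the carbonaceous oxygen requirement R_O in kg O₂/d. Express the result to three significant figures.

R_O ≈ 979 kg O₂/d

Y_obs = Y / (1 + k_d θ_c) = 0.407 / (1 + 0.0820 × 14.2) = 0.407 / 2.164 = 0.1880.
Q·(S₀ − S) = 1410 × (967 − 19.5) × 10⁻³ = 1336 kg/d removed.
Biomass synthesised: P_X = Y_obs × 1336 = 251.2 kg VSS/d.
Carbonaceous O₂ demand = substrate oxidised − cell-mass equivalent = 1336 − 1.42 × 251.2 = 979.2 kg O₂/d.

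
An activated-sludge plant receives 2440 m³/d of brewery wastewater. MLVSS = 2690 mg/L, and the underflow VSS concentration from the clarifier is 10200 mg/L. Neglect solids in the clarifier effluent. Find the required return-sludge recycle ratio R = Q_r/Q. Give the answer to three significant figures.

R = Q_r/Q = X/(X_r − X) = 2690 / (10200 − 2690) = 0.3582.

R ≈ 0.358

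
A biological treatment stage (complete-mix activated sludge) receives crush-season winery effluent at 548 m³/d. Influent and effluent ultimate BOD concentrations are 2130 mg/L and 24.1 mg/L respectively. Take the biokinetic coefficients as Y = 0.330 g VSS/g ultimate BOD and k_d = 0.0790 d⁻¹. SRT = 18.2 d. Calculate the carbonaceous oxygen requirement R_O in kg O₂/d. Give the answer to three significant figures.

R_O ≈ 932 kg O₂/d

The observed yield is Y_obs = Y/(1 + k_d·θ_c) = 0.330 / (1 + 0.0790 × 18.2) = 0.330 / 2.438 = 0.1354 g VSS per g ultimate BOD removed.
Substrate removed = Q·(S₀ − S) = 548 m³/d × (2130 − 24.1) g/m³ = 1.15×10^6 g/d = 1154 kg/d.
Net sludge production P_X = 0.1354 × 1154 = 156.2 kg VSS/d.
R_O = Q·(S₀ − S) − 1.42·P_X = 1154 − 1.42 × 156.2 = 932.2 kg O₂/d.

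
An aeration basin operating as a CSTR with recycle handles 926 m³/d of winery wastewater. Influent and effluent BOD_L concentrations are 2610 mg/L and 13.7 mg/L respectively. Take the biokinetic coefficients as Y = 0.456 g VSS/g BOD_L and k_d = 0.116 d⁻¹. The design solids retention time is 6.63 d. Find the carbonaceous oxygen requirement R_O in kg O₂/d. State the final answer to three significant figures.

Y_obs = Y / (1 + k_d θ_c) = 0.456 / (1 + 0.116 × 6.63) = 0.456 / 1.769 = 0.2578.
Q·(S₀ − S) = 926 × (2610 − 13.7) × 10⁻³ = 2404 kg/d removed.
P_X = Y_obs·Q·(S₀ − S) = 0.2578 × 2404 = 619.7 kg VSS/d.
R_O = Q·ΔS − 1.42 P_X = 2404 − 880.0 = 1524 kg O₂/d.

R_O ≈ 1520 kg O₂/d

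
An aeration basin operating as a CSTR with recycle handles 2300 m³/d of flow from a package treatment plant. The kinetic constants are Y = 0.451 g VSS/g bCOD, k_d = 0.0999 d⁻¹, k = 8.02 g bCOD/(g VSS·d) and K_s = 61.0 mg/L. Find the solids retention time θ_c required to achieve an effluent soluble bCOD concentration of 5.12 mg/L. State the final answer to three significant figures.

θ_c ≈ 5.55 d

Specific growth rate at S = 5.12 mg/L: μ = YkS/(K_s+S) = 0.451·8.02·5.12/(61.0+5.12) = 0.2801 d⁻¹.
Then 1/θ_c = μ − k_d = 0.2801 − 0.0999 = 0.1802 d⁻¹, giving θ_c = 5.550 d.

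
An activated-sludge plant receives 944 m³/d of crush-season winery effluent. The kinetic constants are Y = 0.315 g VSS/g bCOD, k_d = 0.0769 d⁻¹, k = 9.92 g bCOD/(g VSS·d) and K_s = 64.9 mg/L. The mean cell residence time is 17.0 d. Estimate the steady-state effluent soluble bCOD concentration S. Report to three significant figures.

Effluent substrate depends only on kinetics and SRT: S = K_s(1 + k_d θ_c) / [θ_c(Yk − k_d) − 1] = 64.9 × (1 + 0.0769 × 17.0) / [17.0 × (0.315 × 9.92 − 0.0769) − 1] = 149.7 / 50.81 = 2.947 mg/L.

S ≈ 2.95 mg/L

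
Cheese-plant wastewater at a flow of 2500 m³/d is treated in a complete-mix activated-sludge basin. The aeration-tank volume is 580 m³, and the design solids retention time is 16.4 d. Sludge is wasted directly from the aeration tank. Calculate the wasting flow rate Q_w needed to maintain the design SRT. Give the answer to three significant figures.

Wasting from the aeration tank: Q_w = V / θ_c = 580.0 / 16.4 = 35.37 m³/d.

Q_w ≈ 35.4 m³/d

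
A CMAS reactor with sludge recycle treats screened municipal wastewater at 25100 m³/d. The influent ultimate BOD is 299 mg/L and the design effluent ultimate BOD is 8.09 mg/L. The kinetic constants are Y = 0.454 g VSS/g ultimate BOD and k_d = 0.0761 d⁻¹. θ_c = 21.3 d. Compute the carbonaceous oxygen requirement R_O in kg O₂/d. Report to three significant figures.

R_O ≈ 5510 kg O₂/d

Y_obs = Y / (1 + k_d θ_c) = 0.454 / (1 + 0.0761 × 21.3) = 0.454 / 2.621 = 0.1732.
ΔS = 299 − 8.09 = 290.9 mg/L, so the substrate removal rate is 25100 × 290.9/1000 = 7302 kg ultimate BOD/d.
Net sludge production P_X = 0.1732 × 7302 = 1265 kg VSS/d.
R_O = Q·ΔS − 1.42 P_X = 7302 − 1796 = 5506 kg O₂/d.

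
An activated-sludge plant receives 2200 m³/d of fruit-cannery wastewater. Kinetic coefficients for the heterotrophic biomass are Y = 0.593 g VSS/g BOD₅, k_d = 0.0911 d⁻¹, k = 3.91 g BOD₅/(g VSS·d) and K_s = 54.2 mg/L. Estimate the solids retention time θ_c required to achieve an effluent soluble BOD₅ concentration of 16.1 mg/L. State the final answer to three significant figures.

θ_c ≈ 2.27 d

At the target effluent, Y k S/(K_s+S) = 0.593×3.91×16.1/70.30 = 0.5310 d⁻¹.
θ_c = 1/(μ − k_d) = 1/(0.5310 − 0.0911) = 1/0.4399 = 2.273 d.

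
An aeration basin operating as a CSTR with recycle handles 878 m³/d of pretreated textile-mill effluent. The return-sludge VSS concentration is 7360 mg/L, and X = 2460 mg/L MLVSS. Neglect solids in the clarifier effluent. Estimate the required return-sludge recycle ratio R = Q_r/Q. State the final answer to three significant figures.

R = Q_r/Q = X/(X_r − X) = 2460 / (7360 − 2460) = 0.5020.

R ≈ 0.502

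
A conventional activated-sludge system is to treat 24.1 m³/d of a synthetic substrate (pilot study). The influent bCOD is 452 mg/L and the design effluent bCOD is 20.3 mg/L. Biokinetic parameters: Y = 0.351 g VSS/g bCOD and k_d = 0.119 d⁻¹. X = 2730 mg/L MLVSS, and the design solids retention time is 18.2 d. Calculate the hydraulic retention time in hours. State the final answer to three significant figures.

Steady-state biomass mass balance: V·X·(1 + k_d·θ_c) = Y·Q·(S₀ − S)·θ_c, so V = 0.351 × 24.1 × (452 − 20.3) × 18.2 / [2730 × (1 + 0.119 × 18.2)] = 6.65×10^4 / 8643 = 7.690 m³.
τ = V/Q = 7.690/24.1 = 0.3191 d, or 7.658 h.

τ ≈ 7.66 h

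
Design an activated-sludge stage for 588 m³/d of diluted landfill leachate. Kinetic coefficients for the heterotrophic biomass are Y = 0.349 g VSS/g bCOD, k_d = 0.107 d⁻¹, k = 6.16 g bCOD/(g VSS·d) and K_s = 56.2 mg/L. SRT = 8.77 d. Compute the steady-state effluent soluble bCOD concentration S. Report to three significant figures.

Effluent substrate depends only on kinetics and SRT: S = K_s(1 + k_d θ_c) / [θ_c(Yk − k_d) − 1] = 56.2 × (1 + 0.107 × 8.77) / [8.77 × (0.349 × 6.16 − 0.107) − 1] = 108.9 / 16.92 = 6.440 mg/L.

S ≈ 6.44 mg/L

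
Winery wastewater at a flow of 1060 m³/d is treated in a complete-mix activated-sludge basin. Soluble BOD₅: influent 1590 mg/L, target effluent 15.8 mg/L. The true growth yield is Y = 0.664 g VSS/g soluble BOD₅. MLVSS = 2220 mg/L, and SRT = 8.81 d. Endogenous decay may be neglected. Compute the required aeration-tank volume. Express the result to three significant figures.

With k_d = 0 the design equation reduces to V = Y Q (S₀−S) θ_c / X = 0.664 × 1060 × (1590 − 15.8) × 8.81 / 2220 = 4397 m³.

V ≈ 4400 m³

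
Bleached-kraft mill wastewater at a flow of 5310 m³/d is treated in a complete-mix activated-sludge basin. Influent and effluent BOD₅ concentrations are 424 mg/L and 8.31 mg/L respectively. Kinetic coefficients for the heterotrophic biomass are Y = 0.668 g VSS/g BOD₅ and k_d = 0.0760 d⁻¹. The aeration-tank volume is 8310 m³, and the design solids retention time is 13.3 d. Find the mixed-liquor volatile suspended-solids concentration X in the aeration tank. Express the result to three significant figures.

Solving the biomass balance for X: X = Y Q (S₀−S) θ_c / [V (1+k_d θ_c)] = 0.668 × 5310 × (424 − 8.31) × 13.3 / [8310 × (1 + 0.0760 × 13.3)] = 1174 mg/L.

X ≈ 1170 mg/L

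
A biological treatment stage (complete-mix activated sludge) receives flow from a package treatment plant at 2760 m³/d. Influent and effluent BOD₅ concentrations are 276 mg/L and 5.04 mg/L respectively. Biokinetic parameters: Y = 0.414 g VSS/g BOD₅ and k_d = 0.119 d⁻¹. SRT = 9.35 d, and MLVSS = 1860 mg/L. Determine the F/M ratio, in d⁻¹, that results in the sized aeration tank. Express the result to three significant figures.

Rearranging the biomass balance for a CMAS with decay, V = Y·Q·ΔS·θ_c / [X·(1+k_d θ_c)] = 0.414 × 2760 × (276 − 5.04) × 9.35 / [1860 × (1 + 0.119 × 9.35)] = 2.89×10^6 / 3930 = 736.7 m³.
F/M = Q·S₀ / (V·X) = 2760 × 276 / (736.7 × 1860) = 0.5559 g BOD₅·(g VSS·d)⁻¹.

F/M ≈ 0.556 d⁻¹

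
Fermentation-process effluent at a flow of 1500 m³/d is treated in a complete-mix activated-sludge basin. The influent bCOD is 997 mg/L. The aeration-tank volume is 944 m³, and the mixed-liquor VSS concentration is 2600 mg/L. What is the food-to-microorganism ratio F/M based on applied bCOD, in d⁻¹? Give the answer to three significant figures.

F/M ≈ 0.609 d⁻¹

Food-to-microorganism ratio F/M = Q S₀ / (V X) = 1500 × 997 / (944.0 × 2600) = 0.6093 d⁻¹.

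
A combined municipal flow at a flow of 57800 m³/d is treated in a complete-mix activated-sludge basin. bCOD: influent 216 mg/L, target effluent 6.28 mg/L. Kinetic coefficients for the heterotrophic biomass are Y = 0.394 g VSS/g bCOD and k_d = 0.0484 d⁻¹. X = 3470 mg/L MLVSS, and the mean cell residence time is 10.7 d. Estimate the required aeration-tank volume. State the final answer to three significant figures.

Rearranging the biomass balance for a CMAS with decay, V = Y·Q·ΔS·θ_c / [X·(1+k_d θ_c)] = 0.394 × 57800 × (216 − 6.28) × 10.7 / [3470 × (1 + 0.0484 × 10.7)] = 5.11×10^7 / 5267 = 9702 m³.

V ≈ 9700 m³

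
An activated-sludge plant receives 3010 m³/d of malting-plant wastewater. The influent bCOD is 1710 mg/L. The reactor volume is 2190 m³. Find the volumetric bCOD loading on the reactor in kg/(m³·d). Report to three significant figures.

L_v ≈ 2.35 kg bCOD/(m³·d)

Volumetric loading L_v = Q·S₀ / V = 3010 × 1710 g/m³ / 2190 m³ = 2350 g/(m³·d) = 2.350 kg bCOD/(m³·d).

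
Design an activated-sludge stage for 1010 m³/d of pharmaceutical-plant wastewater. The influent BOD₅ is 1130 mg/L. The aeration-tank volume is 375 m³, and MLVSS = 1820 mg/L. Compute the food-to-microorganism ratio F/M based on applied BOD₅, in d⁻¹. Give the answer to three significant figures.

F/M = applied load / biomass = Q·S₀/(V·X) = 1010 × 1130 / (375.0 × 1820) = 1.672 d⁻¹.

F/M ≈ 1.67 d⁻¹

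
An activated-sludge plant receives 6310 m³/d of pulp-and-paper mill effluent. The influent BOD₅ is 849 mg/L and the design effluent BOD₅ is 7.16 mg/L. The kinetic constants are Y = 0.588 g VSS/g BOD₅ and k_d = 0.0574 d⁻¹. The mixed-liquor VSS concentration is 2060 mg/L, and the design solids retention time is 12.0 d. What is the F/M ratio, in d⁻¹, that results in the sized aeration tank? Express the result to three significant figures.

From the SRT design equation V = Y Q (S₀−S) θ_c / [X (1 + k_d θ_c)] = 0.588 × 6310 × (849 − 7.16) × 12.0 / [2060 × (1 + 0.0574 × 12.0)] = 3.75×10^7 / 3479 = 10774 m³.
F/M = Q·S₀ / (V·X) = 6310 × 849 / (10774 × 2060) = 0.2414 g BOD₅·(g VSS·d)⁻¹.

F/M ≈ 0.241 d⁻¹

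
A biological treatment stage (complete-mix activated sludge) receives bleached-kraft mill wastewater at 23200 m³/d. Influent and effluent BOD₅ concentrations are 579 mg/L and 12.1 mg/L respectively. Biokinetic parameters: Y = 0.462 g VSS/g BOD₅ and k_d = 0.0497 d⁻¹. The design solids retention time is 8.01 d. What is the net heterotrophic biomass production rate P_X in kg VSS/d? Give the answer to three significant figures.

The observed yield is Y_obs = Y/(1 + k_d·θ_c) = 0.462 / (1 + 0.0497 × 8.01) = 0.462 / 1.398 = 0.3304 g VSS per g BOD₅ removed.
Q·(S₀ − S) = 23200 × (579 − 12.1) × 10⁻³ = 13152 kg/d removed.
Net biomass production P_X = Y_obs × Q·(S₀ − S) = 0.3304 × 13152 = 4346 kg VSS/d.

P_X ≈ 4350 kg VSS/d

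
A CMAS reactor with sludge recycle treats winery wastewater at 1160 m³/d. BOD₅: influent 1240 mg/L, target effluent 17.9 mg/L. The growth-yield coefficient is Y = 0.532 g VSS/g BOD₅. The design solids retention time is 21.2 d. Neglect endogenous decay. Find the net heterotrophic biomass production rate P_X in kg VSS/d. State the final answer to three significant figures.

Since k_d ≈ 0, Y_obs = Y = 0.532 g VSS/g BOD₅.
Q·(S₀ − S) = 1160 × (1240 − 17.9) × 10⁻³ = 1418 kg/d removed.
So the net sludge growth is P_X = 0.5320 × 1418 = 754.2 kg VSS/d.

P_X ≈ 754 kg VSS/d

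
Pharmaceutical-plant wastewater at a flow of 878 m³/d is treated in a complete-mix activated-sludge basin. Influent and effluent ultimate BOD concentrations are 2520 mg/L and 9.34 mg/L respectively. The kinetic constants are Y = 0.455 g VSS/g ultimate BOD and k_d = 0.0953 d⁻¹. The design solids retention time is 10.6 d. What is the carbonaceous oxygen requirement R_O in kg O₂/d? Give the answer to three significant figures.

R_O ≈ 1500 kg O₂/d

Observed yield with endogenous decay: Y_obs = Y / (1 + k_d·θ_c) = 0.455 / (1 + 0.0953 × 10.6) = 0.455 / 2.010 = 0.2263 g VSS/g ultimate BOD.
ΔS = 2520 − 9.34 = 2511 mg/L, so the substrate removal rate is 878 × 2511/1000 = 2204 kg ultimate BOD/d.
Biomass synthesised: P_X = Y_obs × 2204 = 499.0 kg VSS/d.
R_O = Q·ΔS − 1.42 P_X = 2204 − 708.5 = 1496 kg O₂/d.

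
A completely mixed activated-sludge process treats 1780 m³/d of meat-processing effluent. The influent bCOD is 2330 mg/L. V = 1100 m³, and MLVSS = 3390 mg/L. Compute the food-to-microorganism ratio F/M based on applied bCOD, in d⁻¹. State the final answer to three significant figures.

F/M ≈ 1.11 d⁻¹

Food-to-microorganism ratio F/M = Q S₀ / (V X) = 1780 × 2330 / (1100 × 3390) = 1.112 d⁻¹.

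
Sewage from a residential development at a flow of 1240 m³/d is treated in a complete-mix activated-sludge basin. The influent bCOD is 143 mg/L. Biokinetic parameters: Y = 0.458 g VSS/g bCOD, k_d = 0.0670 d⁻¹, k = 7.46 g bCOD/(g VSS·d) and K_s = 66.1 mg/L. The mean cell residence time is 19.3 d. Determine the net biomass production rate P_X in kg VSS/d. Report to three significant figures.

Effluent substrate depends only on kinetics and SRT: S = K_s(1 + k_d θ_c) / [θ_c(Yk − k_d) − 1] = 66.1 × (1 + 0.0670 × 19.3) / [19.3 × (0.458 × 7.46 − 0.0670) − 1] = 151.6 / 63.65 = 2.381 mg/L.
The observed yield is Y_obs = Y/(1 + k_d·θ_c) = 0.458 / (1 + 0.0670 × 19.3) = 0.458 / 2.293 = 0.1997 g VSS per g bCOD removed.
Substrate removed = Q·(S₀ − S) = 1240 m³/d × (143 − 2.38) g/m³ = 1.74×10^5 g/d = 174.4 kg/d.
So the net sludge growth is P_X = 0.1997 × 174.4 = 34.83 kg VSS/d.

P_X ≈ 34.8 kg VSS/d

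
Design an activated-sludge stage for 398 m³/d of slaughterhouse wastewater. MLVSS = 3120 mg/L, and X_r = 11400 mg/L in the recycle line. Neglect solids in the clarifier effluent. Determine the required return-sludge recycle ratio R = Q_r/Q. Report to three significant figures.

Mass balance around the secondary clarifier (neglecting effluent solids): R = X / (X_r − X) = 3120 / (11400 − 3120) = 0.3768.

R ≈ 0.377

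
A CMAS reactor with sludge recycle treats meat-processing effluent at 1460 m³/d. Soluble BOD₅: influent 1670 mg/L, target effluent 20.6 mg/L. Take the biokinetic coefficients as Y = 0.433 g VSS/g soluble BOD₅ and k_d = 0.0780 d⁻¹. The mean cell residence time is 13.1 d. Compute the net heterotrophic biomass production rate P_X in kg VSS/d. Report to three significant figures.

P_X ≈ 516 kg VSS/d

The observed yield is Y_obs = Y/(1 + k_d·θ_c) = 0.433 / (1 + 0.0780 × 13.1) = 0.433 / 2.022 = 0.2142 g VSS per g soluble BOD₅ removed.
ΔS = 1670 − 20.6 = 1649 mg/L, so the substrate removal rate is 1460 × 1649/1000 = 2408 kg soluble BOD₅/d.
Net biomass production P_X = Y_obs × Q·(S₀ − S) = 0.2142 × 2408 = 515.7 kg VSS/d.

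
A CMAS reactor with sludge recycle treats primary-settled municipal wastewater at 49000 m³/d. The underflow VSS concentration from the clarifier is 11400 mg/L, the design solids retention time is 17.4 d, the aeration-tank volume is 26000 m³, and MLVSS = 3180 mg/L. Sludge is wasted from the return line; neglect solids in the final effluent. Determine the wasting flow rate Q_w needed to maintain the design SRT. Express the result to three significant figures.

Q_w ≈ 417 m³/d

θ_c = V·X/(Q_w·X_r) when wasting from the recycle, so Q_w = V·X/(θ_c·X_r) = 26000 × 3180 / (17.4 × 11400) = 416.8 m³/d.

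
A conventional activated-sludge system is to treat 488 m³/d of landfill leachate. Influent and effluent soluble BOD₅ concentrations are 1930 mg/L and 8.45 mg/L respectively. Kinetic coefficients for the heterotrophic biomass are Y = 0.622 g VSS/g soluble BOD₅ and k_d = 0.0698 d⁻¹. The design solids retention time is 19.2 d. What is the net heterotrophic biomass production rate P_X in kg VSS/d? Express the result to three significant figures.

Correct the yield for decay: Y_obs = Y/(1 + k_d θ_c) = 0.622 / (1 + 0.0698 × 19.2) = 0.622 / 2.340 = 0.2658.
Q·(S₀ − S) = 488 × (1930 − 8.45) × 10⁻³ = 937.7 kg/d removed.
So the net sludge growth is P_X = 0.2658 × 937.7 = 249.2 kg VSS/d.

P_X ≈ 249 kg VSS/d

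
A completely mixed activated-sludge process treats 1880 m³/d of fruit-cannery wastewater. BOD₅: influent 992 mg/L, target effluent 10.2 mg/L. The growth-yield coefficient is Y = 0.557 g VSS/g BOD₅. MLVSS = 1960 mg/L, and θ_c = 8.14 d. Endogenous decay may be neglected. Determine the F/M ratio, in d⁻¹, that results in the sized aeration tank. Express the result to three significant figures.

F/M ≈ 0.223 d⁻¹

V·X = Y·Q·ΔS·θ_c gives V = 0.557 × 1880 × (992 − 10.2) × 8.14 / 1960 = 4270 m³.
F/M = applied load / biomass = Q·S₀/(V·X) = 1880 × 992 / (4270 × 1960) = 0.2228 d⁻¹.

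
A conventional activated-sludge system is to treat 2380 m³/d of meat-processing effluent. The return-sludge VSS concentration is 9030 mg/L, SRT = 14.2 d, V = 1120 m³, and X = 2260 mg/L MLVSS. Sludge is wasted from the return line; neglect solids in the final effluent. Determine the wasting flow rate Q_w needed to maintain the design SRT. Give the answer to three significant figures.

Q_w ≈ 19.7 m³/d

θ_c = V·X/(Q_w·X_r) when wasting from the recycle, so Q_w = V·X/(θ_c·X_r) = 1120 × 2260 / (14.2 × 9030) = 19.74 m³/d.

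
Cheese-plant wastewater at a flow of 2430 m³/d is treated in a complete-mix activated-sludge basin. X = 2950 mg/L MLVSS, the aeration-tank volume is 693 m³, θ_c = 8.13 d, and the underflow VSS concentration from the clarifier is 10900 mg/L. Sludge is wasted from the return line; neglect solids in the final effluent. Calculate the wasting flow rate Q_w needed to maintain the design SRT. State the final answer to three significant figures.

Q_w ≈ 23.1 m³/d

Wasting from the return line (neglecting effluent solids): Q_w = V·X / (θ_c·X_r) = 693.0 × 2950 / (8.13 × 10900) = 23.07 m³/d.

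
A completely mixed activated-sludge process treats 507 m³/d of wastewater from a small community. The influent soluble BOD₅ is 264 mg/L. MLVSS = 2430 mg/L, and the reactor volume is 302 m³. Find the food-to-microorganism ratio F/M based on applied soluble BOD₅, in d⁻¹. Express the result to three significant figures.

F/M = applied load / biomass = Q·S₀/(V·X) = 507 × 264 / (302.0 × 2430) = 0.1824 d⁻¹.

F/M ≈ 0.182 d⁻¹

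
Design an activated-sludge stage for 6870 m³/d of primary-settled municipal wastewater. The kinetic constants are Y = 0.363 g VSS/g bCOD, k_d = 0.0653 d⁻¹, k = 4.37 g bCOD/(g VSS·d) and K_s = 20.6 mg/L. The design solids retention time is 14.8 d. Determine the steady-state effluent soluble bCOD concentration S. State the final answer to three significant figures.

For a completely mixed reactor with recycle the Lawrence–McCarty relation gives S = K_s·(1 + k_d·θ_c) / [θ_c·(Y·k − k_d) − 1] = 20.6 × (1 + 0.0653 × 14.8) / [14.8 × (0.363 × 4.37 − 0.0653) − 1] = 40.51 / 21.51 = 1.883 mg/L.

S ≈ 1.88 mg/L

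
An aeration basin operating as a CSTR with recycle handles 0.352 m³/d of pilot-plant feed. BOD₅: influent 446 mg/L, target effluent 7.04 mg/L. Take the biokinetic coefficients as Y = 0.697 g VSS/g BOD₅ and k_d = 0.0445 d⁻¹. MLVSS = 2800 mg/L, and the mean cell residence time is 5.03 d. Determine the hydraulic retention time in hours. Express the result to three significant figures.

τ ≈ 10.8 h

Rearranging the biomass balance for a CMAS with decay, V = Y·Q·ΔS·θ_c / [X·(1+k_d θ_c)] = 0.697 × 0.352 × (446 − 7.04) × 5.03 / [2800 × (1 + 0.0445 × 5.03)] = 5.42×10^2 / 3427 = 0.1581 m³.
τ = V/Q = 0.1581/0.352 = 0.4491 d, or 10.78 h.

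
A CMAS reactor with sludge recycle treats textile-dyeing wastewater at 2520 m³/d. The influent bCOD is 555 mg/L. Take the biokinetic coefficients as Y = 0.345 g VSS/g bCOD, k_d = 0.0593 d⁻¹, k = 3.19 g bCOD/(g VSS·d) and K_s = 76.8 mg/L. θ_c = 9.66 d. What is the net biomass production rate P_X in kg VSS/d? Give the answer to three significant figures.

Effluent substrate depends only on kinetics and SRT: S = K_s(1 + k_d θ_c) / [θ_c(Yk − k_d) − 1] = 76.8 × (1 + 0.0593 × 9.66) / [9.66 × (0.345 × 3.19 − 0.0593) − 1] = 120.8 / 9.058 = 13.33 mg/L.
Correct the yield for decay: Y_obs = Y/(1 + k_d θ_c) = 0.345 / (1 + 0.0593 × 9.66) = 0.345 / 1.573 = 0.2193.
Substrate removed = Q·(S₀ − S) = 2520 m³/d × (555 − 13.3) g/m³ = 1.37×10^6 g/d = 1365 kg/d.
So the net sludge growth is P_X = 0.2193 × 1365 = 299.4 kg VSS/d.

P_X ≈ 299 kg VSS/d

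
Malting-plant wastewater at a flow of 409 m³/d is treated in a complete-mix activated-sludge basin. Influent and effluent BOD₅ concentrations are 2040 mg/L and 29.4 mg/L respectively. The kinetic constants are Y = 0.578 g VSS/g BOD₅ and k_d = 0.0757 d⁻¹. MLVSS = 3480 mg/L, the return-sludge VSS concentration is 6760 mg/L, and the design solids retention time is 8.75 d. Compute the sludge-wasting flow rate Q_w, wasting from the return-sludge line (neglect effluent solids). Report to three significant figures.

Q_w ≈ 42.3 m³/d

From the SRT design equation V = Y Q (S₀−S) θ_c / [X (1 + k_d θ_c)] = 0.578 × 409 × (2040 − 29.4) × 8.75 / [3480 × (1 + 0.0757 × 8.75)] = 4.16×10^6 / 5785 = 718.9 m³.
θ_c = V·X/(Q_w·X_r) when wasting from the recycle, so Q_w = V·X/(θ_c·X_r) = 718.9 × 3480 / (8.75 × 6760) = 42.30 m³/d.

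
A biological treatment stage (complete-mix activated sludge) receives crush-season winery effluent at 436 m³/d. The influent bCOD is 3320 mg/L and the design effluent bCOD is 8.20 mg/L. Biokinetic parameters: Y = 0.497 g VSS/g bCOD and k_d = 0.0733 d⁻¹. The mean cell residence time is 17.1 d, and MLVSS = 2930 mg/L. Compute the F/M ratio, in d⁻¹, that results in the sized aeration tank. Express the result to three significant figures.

Rearranging the biomass balance for a CMAS with decay, V = Y·Q·ΔS·θ_c / [X·(1+k_d θ_c)] = 0.497 × 436 × (3320 − 8.20) × 17.1 / [2930 × (1 + 0.0733 × 17.1)] = 1.23×10^7 / 6603 = 1859 m³.
F/M = Q·S₀ / (V·X) = 436 × 3320 / (1859 × 2930) = 0.2658 g bCOD·(g VSS·d)⁻¹.

F/M ≈ 0.266 d⁻¹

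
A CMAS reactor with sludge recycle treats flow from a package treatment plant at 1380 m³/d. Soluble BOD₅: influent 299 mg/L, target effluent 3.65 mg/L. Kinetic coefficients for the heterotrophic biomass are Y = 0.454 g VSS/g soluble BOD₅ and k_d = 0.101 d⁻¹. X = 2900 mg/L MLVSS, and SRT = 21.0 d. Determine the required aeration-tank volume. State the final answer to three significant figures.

From the SRT design equation V = Y Q (S₀−S) θ_c / [X (1 + k_d θ_c)] = 0.454 × 1380 × (299 − 3.65) × 21.0 / [2900 × (1 + 0.101 × 21.0)] = 3.89×10^6 / 9051 = 429.3 m³.

V ≈ 429 m³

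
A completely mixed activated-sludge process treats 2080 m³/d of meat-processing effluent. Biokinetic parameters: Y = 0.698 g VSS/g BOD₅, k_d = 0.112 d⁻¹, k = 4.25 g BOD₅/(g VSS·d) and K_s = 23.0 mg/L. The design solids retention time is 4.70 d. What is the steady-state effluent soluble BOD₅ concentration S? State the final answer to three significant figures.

S ≈ 2.83 mg/L

From the Monod/SRT balance for a CMAS, S = K_s·(1+k_d θ_c)/[θ_c·(Y k − k_d) − 1] = 23.0 × (1 + 0.112 × 4.70) / [4.70 × (0.698 × 4.25 − 0.112) − 1] = 35.11 / 12.42 = 2.828 mg/L.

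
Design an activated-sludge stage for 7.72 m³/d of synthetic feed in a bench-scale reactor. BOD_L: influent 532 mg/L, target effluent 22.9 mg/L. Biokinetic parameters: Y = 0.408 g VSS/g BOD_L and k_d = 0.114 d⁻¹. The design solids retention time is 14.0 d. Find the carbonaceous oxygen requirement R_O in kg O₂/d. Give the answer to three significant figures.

Observed yield with endogenous decay: Y_obs = Y / (1 + k_d·θ_c) = 0.408 / (1 + 0.114 × 14.0) = 0.408 / 2.596 = 0.1572 g VSS/g BOD_L.
Substrate removed = Q·(S₀ − S) = 7.72 m³/d × (532 − 22.9) g/m³ = 3.93×10^3 g/d = 3.930 kg/d.
Net sludge production P_X = 0.1572 × 3.930 = 0.6177 kg VSS/d.
R_O = Q·(S₀ − S) − 1.42·P_X = 3.930 − 1.42 × 0.6177 = 3.053 kg O₂/d.

R_O ≈ 3.05 kg O₂/d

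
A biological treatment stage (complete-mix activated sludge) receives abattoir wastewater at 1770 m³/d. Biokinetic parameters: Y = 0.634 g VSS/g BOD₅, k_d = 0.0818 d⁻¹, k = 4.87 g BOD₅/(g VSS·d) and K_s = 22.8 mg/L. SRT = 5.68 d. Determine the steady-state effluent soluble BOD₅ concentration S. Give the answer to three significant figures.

Effluent substrate depends only on kinetics and SRT: S = K_s(1 + k_d θ_c) / [θ_c(Yk − k_d) − 1] = 22.8 × (1 + 0.0818 × 5.68) / [5.68 × (0.634 × 4.87 − 0.0818) − 1] = 33.39 / 16.07 = 2.078 mg/L.

S ≈ 2.08 mg/L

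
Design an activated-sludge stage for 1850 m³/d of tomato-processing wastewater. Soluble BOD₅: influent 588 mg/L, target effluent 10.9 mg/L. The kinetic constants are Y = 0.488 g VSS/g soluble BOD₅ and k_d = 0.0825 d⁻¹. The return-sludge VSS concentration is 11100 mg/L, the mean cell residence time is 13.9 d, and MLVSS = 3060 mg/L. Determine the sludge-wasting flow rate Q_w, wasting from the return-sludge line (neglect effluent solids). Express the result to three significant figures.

From the SRT design equation V = Y Q (S₀−S) θ_c / [X (1 + k_d θ_c)] = 0.488 × 1850 × (588 − 10.9) × 13.9 / [3060 × (1 + 0.0825 × 13.9)] = 7.24×10^6 / 6569 = 1102 m³.
θ_c = V·X/(Q_w·X_r) when wasting from the recycle, so Q_w = V·X/(θ_c·X_r) = 1102 × 3060 / (13.9 × 11100) = 21.86 m³/d.

Q_w ≈ 21.9 m³/d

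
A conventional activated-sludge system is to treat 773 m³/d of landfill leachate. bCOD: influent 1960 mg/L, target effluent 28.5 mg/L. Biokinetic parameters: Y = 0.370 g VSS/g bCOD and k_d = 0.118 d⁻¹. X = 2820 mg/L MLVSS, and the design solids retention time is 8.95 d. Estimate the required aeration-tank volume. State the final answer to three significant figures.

Rearranging the biomass balance for a CMAS with decay, V = Y·Q·ΔS·θ_c / [X·(1+k_d θ_c)] = 0.370 × 773 × (1960 − 28.5) × 8.95 / [2820 × (1 + 0.118 × 8.95)] = 4.94×10^6 / 5798 = 852.7 m³.

V ≈ 853 m³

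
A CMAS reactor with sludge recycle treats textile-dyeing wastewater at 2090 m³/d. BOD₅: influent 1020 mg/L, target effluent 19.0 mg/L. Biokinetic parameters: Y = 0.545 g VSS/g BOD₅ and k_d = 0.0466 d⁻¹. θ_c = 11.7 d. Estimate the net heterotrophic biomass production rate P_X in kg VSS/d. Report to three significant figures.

The observed yield is Y_obs = Y/(1 + k_d·θ_c) = 0.545 / (1 + 0.0466 × 11.7) = 0.545 / 1.545 = 0.3527 g VSS per g BOD₅ removed.
Substrate removed = Q·(S₀ − S) = 2090 m³/d × (1020 − 19.0) g/m³ = 2.09×10^6 g/d = 2092 kg/d.
Net biomass production P_X = Y_obs × Q·(S₀ − S) = 0.3527 × 2092 = 737.9 kg VSS/d.

P_X ≈ 738 kg VSS/d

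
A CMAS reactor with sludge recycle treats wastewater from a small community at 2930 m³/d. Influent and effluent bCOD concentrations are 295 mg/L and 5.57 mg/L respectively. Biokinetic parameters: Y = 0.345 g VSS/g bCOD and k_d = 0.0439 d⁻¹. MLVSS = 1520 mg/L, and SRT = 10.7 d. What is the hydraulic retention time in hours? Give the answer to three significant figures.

τ ≈ 11.5 h

Rearranging the biomass balance for a CMAS with decay, V = Y·Q·ΔS·θ_c / [X·(1+k_d θ_c)] = 0.345 × 2930 × (295 − 5.57) × 10.7 / [1520 × (1 + 0.0439 × 10.7)] = 3.13×10^6 / 2234 = 1401 m³.
HRT = V/Q = 1401 m³ / 2930 m³·d⁻¹ = 0.4783 d × 24 = 11.48 h.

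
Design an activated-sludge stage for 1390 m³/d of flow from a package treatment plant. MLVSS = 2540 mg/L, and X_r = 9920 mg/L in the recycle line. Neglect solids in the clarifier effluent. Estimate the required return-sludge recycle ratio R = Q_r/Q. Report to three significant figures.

Solids balance on the clarifier gives (1+R)X = R·X_r, so R = X/(X_r − X) = 2540 / (9920 − 2540) = 0.3442.

R ≈ 0.344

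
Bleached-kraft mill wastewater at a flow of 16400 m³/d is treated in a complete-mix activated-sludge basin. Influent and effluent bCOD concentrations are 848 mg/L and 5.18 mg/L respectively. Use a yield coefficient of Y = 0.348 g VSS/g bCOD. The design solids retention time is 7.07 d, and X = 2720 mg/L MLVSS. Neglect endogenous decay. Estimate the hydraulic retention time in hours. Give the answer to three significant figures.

τ ≈ 18.3 h

With k_d = 0 the design equation reduces to V = Y Q (S₀−S) θ_c / X = 0.348 × 16400 × (848 − 5.18) × 7.07 / 2720 = 12503 m³.
τ = V/Q = 12503/16400 = 0.7624 d, or 18.30 h.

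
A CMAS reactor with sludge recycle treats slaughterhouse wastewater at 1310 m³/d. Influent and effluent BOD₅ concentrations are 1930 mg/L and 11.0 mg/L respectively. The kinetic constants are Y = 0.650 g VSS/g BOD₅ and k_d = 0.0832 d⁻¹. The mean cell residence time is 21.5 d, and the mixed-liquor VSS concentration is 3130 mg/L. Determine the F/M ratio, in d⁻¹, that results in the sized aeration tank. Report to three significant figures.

Steady-state biomass mass balance: V·X·(1 + k_d·θ_c) = Y·Q·(S₀ − S)·θ_c, so V = 0.650 × 1310 × (1930 − 11.0) × 21.5 / [3130 × (1 + 0.0832 × 21.5)] = 3.51×10^7 / 8729 = 4025 m³.
F/M = Q·S₀ / (V·X) = 1310 × 1930 / (4025 × 3130) = 0.2007 g BOD₅·(g VSS·d)⁻¹.

F/M ≈ 0.201 d⁻¹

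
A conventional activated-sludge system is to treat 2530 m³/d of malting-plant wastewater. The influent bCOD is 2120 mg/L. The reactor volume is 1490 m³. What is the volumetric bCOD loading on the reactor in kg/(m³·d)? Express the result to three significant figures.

L_v ≈ 3.60 kg bCOD/(m³·d)

L_v = Q S₀ / V = 2530 × 2120 × 10⁻³ / 1490 = 3.600 kg/(m³·d).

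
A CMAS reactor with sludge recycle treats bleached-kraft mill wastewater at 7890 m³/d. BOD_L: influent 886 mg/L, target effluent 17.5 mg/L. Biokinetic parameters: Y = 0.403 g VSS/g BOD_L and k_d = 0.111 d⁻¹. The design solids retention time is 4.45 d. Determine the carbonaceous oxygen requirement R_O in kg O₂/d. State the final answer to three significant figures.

Correct the yield for decay: Y_obs = Y/(1 + k_d θ_c) = 0.403 / (1 + 0.111 × 4.45) = 0.403 / 1.494 = 0.2698.
Substrate removed = Q·(S₀ − S) = 7890 m³/d × (886 − 17.5) g/m³ = 6.85×10^6 g/d = 6852 kg/d.
Biomass synthesised: P_X = Y_obs × 6852 = 1848 kg VSS/d.
R_O = Q·ΔS − 1.42 P_X = 6852 − 2625 = 4228 kg O₂/d.

R_O ≈ 4230 kg O₂/d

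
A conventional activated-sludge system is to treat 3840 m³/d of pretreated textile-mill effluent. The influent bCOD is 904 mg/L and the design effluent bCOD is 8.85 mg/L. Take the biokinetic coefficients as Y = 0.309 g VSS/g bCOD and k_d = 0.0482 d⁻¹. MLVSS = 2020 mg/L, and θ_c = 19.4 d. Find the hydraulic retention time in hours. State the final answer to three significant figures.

τ ≈ 32.9 h

Steady-state biomass mass balance: V·X·(1 + k_d·θ_c) = Y·Q·(S₀ − S)·θ_c, so V = 0.309 × 3840 × (904 − 8.85) × 19.4 / [2020 × (1 + 0.0482 × 19.4)] = 2.06×10^7 / 3909 = 5272 m³.
HRT = V/Q = 5272 m³ / 3840 m³·d⁻¹ = 1.373 d × 24 = 32.95 h.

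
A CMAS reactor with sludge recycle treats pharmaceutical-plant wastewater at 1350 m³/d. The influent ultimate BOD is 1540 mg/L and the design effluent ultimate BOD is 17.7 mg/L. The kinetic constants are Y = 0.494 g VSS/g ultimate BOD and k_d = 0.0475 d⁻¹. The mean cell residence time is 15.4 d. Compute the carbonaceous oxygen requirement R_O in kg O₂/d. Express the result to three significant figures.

Observed yield with endogenous decay: Y_obs = Y / (1 + k_d·θ_c) = 0.494 / (1 + 0.0475 × 15.4) = 0.494 / 1.732 = 0.2853 g VSS/g ultimate BOD.
Q·(S₀ − S) = 1350 × (1540 − 17.7) × 10⁻³ = 2055 kg/d removed.
Biomass synthesised: P_X = Y_obs × 2055 = 586.3 kg VSS/d.
R_O = Q·(S₀ − S) − 1.42·P_X = 2055 − 1.42 × 586.3 = 1223 kg O₂/d.

R_O ≈ 1220 kg O₂/d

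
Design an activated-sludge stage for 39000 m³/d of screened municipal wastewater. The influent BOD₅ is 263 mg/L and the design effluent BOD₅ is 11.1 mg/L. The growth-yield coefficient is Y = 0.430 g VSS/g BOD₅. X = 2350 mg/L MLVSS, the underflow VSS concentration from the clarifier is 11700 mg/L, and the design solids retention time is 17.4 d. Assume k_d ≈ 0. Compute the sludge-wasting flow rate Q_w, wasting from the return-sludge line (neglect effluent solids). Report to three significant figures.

Biomass mass balance (decay neglected): V·X = Y·Q·(S₀ − S)·θ_c, so V = 0.430 × 39000 × (263 − 11.1) × 17.4 / 2350 = 31278 m³.
Q_w = (V·X)/(θ_c X_r) = 31278 × 2350 / (17.4 × 11700) = 361.1 m³/d.

Q_w ≈ 361 m³/d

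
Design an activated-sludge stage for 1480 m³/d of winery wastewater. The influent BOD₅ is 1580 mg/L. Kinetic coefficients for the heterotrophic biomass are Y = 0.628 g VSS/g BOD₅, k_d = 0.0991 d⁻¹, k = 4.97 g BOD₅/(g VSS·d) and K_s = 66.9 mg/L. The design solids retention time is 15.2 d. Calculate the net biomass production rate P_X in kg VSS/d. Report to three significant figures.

From the Monod/SRT balance for a CMAS, S = K_s·(1+k_d θ_c)/[θ_c·(Y k − k_d) − 1] = 66.9 × (1 + 0.0991 × 15.2) / [15.2 × (0.628 × 4.97 − 0.0991) − 1] = 167.7 / 44.94 = 3.731 mg/L.
Y_obs = Y / (1 + k_d θ_c) = 0.628 / (1 + 0.0991 × 15.2) = 0.628 / 2.506 = 0.2506.
Substrate removed = Q·(S₀ − S) = 1480 m³/d × (1580 − 3.73) g/m³ = 2.33×10^6 g/d = 2333 kg/d.
Net biomass production P_X = Y_obs × Q·(S₀ − S) = 0.2506 × 2333 = 584.5 kg VSS/d.

P_X ≈ 585 kg VSS/d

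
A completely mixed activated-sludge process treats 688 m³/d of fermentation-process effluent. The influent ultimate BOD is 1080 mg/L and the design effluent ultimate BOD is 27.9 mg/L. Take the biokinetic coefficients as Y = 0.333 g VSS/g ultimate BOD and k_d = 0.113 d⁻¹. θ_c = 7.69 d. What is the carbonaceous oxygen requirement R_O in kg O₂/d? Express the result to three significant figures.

R_O ≈ 541 kg O₂/d

Correct the yield for decay: Y_obs = Y/(1 + k_d θ_c) = 0.333 / (1 + 0.113 × 7.69) = 0.333 / 1.869 = 0.1782.
Substrate removed = Q·(S₀ − S) = 688 m³/d × (1080 − 27.9) g/m³ = 7.24×10^5 g/d = 723.8 kg/d.
Net sludge production P_X = 0.1782 × 723.8 = 129.0 kg VSS/d.
R_O = Q·(S₀ − S) − 1.42·P_X = 723.8 − 1.42 × 129.0 = 540.7 kg O₂/d.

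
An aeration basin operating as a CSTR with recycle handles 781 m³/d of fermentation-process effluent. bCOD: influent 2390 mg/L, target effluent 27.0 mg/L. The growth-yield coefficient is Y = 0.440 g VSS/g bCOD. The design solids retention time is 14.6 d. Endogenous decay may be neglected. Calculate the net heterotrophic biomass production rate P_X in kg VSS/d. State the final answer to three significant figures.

Since k_d ≈ 0, Y_obs = Y = 0.440 g VSS/g bCOD.
Mass of bCOD removed per day: Q(S₀ − S) = 781 × 2363 g/m³ = 1846 kg/d.
Biomass produced: P_X = Y_obs·Q·ΔS = 0.4400 × 1846 ≈ 812.0 kg VSS/d.

P_X ≈ 812 kg VSS/d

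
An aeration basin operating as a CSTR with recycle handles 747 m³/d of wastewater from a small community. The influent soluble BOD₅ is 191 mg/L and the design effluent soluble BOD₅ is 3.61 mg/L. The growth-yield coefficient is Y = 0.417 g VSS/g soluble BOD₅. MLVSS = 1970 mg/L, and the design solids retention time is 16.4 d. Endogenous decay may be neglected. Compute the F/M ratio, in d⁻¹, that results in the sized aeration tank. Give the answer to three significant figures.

F/M ≈ 0.149 d⁻¹

Biomass mass balance (decay neglected): V·X = Y·Q·(S₀ − S)·θ_c, so V = 0.417 × 747 × (191 − 3.61) × 16.4 / 1970 = 485.9 m³.
F/M = Q·S₀ / (V·X) = 747 × 191 / (485.9 × 1970) = 0.1490 g soluble BOD₅·(g VSS·d)⁻¹.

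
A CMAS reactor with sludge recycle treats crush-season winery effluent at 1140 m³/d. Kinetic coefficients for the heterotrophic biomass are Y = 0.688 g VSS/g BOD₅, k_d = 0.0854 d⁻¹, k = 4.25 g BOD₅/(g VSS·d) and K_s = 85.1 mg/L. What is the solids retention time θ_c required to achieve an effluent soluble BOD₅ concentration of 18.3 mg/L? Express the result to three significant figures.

From 1/θ_c = Y·k·S/(K_s + S) − k_d: Y·k·S/(K_s+S) = 0.688 × 4.25 × 18.3 / (85.1 + 18.3) = 0.5175 d⁻¹.
1/θ_c = 0.5175 − 0.0854 = 0.4321 d⁻¹, so θ_c = 2.314 d.

θ_c ≈ 2.31 d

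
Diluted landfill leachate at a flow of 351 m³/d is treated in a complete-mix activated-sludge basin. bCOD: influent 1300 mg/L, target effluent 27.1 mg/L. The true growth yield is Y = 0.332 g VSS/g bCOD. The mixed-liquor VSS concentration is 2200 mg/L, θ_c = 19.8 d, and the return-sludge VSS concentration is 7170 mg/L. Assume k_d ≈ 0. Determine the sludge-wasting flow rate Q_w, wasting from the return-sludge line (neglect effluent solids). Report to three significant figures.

Q_w ≈ 20.7 m³/d

V·X = Y·Q·ΔS·θ_c gives V = 0.332 × 351 × (1300 − 27.1) × 19.8 / 2200 = 1335 m³.
Wasting from the return line (neglecting effluent solids): Q_w = V·X / (θ_c·X_r) = 1335 × 2200 / (19.8 × 7170) = 20.69 m³/d.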